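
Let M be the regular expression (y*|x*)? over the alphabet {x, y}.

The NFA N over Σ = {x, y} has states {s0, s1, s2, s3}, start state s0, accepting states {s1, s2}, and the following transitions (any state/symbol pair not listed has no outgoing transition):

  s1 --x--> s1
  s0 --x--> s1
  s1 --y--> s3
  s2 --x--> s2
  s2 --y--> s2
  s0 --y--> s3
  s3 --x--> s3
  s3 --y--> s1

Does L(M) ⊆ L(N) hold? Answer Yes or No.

No

The empty string ε is in L(M) but not in L(N).
So L(M) ⊄ L(N).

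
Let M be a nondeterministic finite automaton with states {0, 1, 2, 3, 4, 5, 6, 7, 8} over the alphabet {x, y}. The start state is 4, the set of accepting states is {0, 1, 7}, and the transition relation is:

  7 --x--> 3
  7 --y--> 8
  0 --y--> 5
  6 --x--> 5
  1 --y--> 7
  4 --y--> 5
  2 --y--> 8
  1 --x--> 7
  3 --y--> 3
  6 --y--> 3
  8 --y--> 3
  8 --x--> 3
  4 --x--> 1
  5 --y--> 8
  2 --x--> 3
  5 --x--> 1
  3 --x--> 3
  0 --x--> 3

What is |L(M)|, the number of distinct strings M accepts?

6

The useful subgraph on states {1, 4, 5, 7} is acyclic, so L(M) is finite; the longest accepting path visits 4 useful states, giving maximum string length 3.
Counting accepting paths from 4 by length: 1 of length 1, 3 of length 2, 2 of length 3. Total 6.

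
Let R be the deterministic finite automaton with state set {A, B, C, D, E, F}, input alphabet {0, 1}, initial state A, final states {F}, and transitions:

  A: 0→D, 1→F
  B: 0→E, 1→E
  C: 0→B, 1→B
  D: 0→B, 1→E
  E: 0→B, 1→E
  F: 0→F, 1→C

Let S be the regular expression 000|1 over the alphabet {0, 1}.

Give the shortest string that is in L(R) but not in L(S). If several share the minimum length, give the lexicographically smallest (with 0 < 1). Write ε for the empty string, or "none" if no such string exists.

10

The string 10 is accepted by R but not by S.
No shorter string lies in the difference, and 10 is the lexicographically first length-2 string in L(R) \ L(S).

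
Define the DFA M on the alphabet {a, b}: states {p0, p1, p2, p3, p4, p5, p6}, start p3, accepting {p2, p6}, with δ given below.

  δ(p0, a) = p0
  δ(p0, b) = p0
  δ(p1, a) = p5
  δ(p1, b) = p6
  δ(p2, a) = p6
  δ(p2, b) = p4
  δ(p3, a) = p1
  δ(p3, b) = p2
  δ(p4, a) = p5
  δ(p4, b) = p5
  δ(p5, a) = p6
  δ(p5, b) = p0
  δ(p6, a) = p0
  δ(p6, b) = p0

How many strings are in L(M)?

6

The useful subgraph on states {p1, p2, p3, p4, p5, p6} is acyclic, so L(M) is finite; the longest accepting path visits 5 useful states, giving maximum string length 4.
Counting accepting paths from p3 by length: 1 of length 1, 2 of length 2, 1 of length 3, 2 of length 4. Total 6.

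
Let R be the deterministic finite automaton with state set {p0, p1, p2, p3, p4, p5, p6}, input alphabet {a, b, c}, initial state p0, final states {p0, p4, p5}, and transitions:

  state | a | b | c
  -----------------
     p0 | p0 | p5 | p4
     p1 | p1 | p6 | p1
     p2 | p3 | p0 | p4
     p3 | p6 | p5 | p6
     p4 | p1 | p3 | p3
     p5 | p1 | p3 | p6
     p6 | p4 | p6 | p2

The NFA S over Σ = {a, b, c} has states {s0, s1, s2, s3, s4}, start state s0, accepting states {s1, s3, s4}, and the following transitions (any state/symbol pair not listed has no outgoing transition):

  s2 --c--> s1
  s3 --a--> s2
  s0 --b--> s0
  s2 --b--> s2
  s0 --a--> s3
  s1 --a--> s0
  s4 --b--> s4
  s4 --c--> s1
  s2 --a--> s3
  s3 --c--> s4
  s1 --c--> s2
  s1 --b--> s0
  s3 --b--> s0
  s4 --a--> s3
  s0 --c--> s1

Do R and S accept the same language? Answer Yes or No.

No

The empty string ε is accepted by R but rejected by S.
So L(R) ≠ L(S).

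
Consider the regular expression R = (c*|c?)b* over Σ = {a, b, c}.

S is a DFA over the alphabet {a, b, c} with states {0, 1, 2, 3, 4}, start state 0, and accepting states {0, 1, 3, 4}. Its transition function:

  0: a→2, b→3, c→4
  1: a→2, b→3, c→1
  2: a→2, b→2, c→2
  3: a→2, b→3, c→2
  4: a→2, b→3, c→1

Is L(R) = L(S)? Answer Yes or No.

Converting the expression R to a DFA (subset construction, then merging equivalent states) gives the minimal DFA with states {r0, r1, r2}, start state r0, accepting states {r0, r2} and transitions r0: a→r1, b→r2, c→r0; r1: a→r1, b→r1, c→r1; r2: a→r1, b→r2, c→r1.
Exploring the product automaton R × S from the start pair (r0, 0), following both machines on each input symbol, reaches 5 state pairs: (r0, 0), (r1, 2), (r2, 3), (r0, 4), (r0, 1).
R accepts in {r0, r2} and S accepts in {0, 1, 3, 4}. In every reachable pair the two components are either both accepting — (r0, 0), (r2, 3), (r0, 4), (r0, 1) — or both non-accepting, so no string is accepted by exactly one of the machines: L(R) \ L(S) and L(S) \ L(R) are both empty.
Hence every string is accepted by R iff it is accepted by S, and the two languages coincide.

Yes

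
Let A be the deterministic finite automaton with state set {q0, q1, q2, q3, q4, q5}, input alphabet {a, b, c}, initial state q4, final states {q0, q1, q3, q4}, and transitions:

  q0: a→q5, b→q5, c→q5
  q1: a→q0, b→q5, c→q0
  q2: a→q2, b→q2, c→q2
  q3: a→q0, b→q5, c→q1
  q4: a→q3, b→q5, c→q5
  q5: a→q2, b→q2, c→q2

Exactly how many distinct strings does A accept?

The useful subgraph on states {q0, q1, q3, q4} is acyclic, so L(A) is finite; the longest accepting path visits 4 useful states, giving maximum string length 3.
Counting accepting paths from q4 by length: 1 of length 0, 1 of length 1, 2 of length 2, 2 of length 3. Total 6.

6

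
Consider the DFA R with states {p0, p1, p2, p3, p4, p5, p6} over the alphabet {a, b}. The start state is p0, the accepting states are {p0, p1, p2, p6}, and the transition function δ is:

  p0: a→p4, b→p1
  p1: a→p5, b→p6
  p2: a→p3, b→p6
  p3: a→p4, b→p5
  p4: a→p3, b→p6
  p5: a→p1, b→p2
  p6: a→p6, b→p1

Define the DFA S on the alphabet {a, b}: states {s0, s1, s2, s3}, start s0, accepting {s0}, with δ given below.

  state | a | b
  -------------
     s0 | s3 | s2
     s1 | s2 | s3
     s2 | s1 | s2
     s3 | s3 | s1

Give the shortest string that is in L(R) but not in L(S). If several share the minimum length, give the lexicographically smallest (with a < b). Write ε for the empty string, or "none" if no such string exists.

b

The string b is accepted by R but not by S.
No shorter string lies in the difference, and b is the lexicographically first length-1 string in L(R) \ L(S).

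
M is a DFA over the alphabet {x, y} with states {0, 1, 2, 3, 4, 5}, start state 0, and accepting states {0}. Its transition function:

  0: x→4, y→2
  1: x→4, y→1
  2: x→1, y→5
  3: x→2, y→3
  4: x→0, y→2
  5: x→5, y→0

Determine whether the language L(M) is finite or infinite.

State 1 is reachable from the start and can reach an accepting state, and it lies on the cycle 1 → 1.
Traversing that cycle any number of times yields accepted strings of unbounded length, so the language is infinite.

infinite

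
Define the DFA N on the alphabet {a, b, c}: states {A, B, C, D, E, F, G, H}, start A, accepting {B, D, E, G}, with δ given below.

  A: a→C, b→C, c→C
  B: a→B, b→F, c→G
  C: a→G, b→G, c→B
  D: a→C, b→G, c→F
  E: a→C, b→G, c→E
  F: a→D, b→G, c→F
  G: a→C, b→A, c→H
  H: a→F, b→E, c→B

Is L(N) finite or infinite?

State B is reachable from the start and can reach an accepting state, and it lies on the cycle B → B.
Traversing that cycle any number of times yields accepted strings of unbounded length, so the language is infinite.

infinite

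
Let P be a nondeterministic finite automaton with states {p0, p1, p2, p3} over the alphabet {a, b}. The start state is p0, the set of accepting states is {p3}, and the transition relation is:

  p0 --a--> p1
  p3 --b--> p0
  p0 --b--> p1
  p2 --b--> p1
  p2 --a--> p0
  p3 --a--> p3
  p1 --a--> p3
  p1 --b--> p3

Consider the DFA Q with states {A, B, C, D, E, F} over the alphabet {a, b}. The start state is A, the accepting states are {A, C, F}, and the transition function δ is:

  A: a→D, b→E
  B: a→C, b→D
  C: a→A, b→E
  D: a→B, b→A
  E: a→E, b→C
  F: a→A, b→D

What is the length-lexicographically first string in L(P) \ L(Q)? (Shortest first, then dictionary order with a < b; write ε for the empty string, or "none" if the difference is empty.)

aa

The string aa is accepted by P but not by Q.
No shorter string lies in the difference, and aa is the lexicographically first length-2 string in L(P) \ L(Q).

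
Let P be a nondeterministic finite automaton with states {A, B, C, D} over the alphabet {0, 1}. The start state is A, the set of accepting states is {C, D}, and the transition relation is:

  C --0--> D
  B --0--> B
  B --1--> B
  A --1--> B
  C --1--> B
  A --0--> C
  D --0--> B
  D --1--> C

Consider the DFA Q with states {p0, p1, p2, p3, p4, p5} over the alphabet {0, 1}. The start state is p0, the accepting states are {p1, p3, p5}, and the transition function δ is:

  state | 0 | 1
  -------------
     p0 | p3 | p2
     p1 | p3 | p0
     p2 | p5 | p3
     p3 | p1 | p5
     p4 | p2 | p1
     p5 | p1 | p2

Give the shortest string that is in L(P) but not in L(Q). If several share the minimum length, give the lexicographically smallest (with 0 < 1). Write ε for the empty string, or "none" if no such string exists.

001

The string 001 is accepted by P but not by Q.
No shorter string lies in the difference, and 001 is the lexicographically first length-3 string in L(P) \ L(Q).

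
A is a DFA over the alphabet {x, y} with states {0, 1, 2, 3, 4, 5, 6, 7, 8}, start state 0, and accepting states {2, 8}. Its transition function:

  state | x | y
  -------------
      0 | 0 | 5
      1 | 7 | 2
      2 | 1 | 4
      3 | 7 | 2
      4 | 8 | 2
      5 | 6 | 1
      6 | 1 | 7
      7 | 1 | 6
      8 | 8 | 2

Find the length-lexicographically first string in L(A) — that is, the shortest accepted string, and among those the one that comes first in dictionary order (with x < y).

A breadth-first search from 0 reaches an accepting state first via the path 0 → 5 → 1 → 2 on input yyy.
No string of length < 3 is accepted (BFS exhausts all shorter strings without reaching an accepting state), and yyy is the lexicographically least accepting string of length 3.

yyy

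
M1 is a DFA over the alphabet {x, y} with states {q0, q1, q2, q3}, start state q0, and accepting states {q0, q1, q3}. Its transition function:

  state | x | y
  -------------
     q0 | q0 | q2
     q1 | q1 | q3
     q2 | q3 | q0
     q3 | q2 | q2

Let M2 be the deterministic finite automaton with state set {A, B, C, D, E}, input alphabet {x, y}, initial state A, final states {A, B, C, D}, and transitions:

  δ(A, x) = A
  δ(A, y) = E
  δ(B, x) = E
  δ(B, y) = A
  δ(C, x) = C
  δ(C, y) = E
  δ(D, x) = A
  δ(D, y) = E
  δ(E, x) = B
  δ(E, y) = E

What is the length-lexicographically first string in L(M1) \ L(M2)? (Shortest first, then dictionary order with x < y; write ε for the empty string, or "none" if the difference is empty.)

yy

The string yy is accepted by M1 but not by M2.
No shorter string lies in the difference, and yy is the lexicographically first length-2 string in L(M1) \ L(M2).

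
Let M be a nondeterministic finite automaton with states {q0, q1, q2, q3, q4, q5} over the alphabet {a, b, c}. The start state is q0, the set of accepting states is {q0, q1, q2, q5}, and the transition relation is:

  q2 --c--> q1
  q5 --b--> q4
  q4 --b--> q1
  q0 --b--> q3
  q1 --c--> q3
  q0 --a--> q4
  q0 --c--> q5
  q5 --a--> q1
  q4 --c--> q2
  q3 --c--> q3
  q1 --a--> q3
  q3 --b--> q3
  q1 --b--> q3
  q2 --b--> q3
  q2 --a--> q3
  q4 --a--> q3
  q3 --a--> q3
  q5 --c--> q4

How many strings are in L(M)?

The useful subgraph on states {q0, q1, q2, q4, q5} is acyclic, so L(M) is finite; the longest accepting path visits 5 useful states, giving maximum string length 4.
Counting accepting paths from q0 by length: 1 of length 0, 1 of length 1, 3 of length 2, 5 of length 3, 2 of length 4. Total 12.

12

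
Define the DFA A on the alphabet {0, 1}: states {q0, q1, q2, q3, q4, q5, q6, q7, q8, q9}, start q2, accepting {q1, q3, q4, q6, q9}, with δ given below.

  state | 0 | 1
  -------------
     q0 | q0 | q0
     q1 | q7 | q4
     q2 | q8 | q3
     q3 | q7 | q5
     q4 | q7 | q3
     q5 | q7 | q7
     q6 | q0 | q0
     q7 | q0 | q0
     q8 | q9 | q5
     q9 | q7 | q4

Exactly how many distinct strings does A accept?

4

The useful subgraph on states {q2, q3, q4, q8, q9} is acyclic, so L(A) is finite; the longest accepting path visits 5 useful states, giving maximum string length 4.
Counting accepting paths from q2 by length: 1 of length 1, 1 of length 2, 1 of length 3, 1 of length 4. Total 4.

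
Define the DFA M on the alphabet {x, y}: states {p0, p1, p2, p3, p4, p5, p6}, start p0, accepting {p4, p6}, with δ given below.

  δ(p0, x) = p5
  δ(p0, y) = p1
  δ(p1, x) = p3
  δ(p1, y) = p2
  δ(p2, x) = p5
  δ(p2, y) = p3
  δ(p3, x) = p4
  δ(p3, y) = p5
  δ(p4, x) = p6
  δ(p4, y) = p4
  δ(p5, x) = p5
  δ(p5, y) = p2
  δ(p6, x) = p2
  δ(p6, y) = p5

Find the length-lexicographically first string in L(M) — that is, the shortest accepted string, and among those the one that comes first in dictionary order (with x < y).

A breadth-first search from p0 reaches an accepting state first via the path p0 → p1 → p3 → p4 on input yxx.
No string of length < 3 is accepted (BFS exhausts all shorter strings without reaching an accepting state), and yxx is the lexicographically least accepting string of length 3.

yxx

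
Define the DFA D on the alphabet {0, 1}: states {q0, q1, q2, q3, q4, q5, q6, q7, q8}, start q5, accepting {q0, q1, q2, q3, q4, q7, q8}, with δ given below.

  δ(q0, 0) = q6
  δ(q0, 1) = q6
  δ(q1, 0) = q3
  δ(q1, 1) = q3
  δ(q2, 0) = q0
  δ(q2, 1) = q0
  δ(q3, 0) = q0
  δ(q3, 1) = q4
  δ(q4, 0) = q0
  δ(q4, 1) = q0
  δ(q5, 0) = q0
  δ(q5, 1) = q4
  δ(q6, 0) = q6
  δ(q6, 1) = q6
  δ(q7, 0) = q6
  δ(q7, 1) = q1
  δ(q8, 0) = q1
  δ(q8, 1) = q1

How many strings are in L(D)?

4

The useful subgraph on states {q0, q4, q5} is acyclic, so L(D) is finite; the longest accepting path visits 3 useful states, giving maximum string length 2.
Counting accepting paths from q5 by length: 2 of length 1, 2 of length 2. Total 4.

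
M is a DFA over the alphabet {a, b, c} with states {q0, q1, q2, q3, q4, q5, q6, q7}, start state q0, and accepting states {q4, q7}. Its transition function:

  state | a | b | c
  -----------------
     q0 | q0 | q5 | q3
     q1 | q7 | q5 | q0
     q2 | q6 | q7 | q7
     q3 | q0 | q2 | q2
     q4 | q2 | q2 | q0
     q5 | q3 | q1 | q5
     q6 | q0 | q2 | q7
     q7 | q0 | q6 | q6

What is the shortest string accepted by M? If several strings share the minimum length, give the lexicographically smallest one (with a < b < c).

bba

A breadth-first search from q0 reaches an accepting state first via the path q0 → q5 → q1 → q7 on input bba.
No string of length < 3 is accepted (BFS exhausts all shorter strings without reaching an accepting state), and bba is the lexicographically least accepting string of length 3.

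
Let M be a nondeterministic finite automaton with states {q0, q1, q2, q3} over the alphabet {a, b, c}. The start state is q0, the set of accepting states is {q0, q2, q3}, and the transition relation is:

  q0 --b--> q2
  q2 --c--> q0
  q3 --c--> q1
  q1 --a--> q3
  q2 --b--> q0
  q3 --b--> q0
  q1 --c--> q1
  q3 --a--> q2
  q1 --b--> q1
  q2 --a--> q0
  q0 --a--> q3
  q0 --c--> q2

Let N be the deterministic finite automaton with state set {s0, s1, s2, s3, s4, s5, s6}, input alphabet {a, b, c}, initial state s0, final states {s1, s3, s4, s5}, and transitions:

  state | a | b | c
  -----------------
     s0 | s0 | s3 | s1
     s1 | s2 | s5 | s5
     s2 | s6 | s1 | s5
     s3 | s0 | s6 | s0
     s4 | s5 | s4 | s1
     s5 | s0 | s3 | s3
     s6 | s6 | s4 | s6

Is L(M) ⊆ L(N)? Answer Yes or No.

No

The empty string ε is in L(M) but not in L(N).
So L(M) ⊄ L(N).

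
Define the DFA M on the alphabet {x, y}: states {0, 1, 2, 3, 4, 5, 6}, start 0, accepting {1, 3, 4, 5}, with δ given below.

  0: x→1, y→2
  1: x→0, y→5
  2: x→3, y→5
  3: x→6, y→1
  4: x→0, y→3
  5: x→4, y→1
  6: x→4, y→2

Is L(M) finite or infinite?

infinite

State 0 is reachable from the start and can reach an accepting state, and it lies on the cycle 0 → 1 → 0.
Traversing that cycle any number of times yields accepted strings of unbounded length, so the language is infinite.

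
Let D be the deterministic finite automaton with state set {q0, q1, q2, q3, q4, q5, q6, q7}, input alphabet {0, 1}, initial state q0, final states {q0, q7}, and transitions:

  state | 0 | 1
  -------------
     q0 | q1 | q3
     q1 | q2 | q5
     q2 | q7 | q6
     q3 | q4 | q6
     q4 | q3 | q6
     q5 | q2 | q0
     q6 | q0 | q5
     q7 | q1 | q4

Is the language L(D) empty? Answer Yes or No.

The empty string ε is accepted: the run q0 ends in the accepting state q0.
Since at least one string is accepted, L(D) is not empty.

No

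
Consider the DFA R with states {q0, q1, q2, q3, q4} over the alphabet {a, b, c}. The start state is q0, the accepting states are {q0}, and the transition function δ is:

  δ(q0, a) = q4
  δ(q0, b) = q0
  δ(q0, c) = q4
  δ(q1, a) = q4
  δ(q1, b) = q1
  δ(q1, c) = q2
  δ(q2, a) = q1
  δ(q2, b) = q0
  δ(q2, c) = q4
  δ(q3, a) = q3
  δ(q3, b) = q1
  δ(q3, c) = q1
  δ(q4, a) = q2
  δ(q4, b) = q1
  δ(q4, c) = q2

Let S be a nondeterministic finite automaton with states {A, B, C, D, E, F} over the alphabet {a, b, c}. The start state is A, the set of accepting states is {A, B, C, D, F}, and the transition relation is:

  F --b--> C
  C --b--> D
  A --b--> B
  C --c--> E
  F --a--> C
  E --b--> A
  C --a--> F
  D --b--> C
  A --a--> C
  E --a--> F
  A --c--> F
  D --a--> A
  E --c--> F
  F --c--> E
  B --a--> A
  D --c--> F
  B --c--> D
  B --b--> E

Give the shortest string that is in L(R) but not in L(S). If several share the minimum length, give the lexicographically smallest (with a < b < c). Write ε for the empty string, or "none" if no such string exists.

The string bb is accepted by R but not by S.
No shorter string lies in the difference, and bb is the lexicographically first length-2 string in L(R) \ L(S).

bb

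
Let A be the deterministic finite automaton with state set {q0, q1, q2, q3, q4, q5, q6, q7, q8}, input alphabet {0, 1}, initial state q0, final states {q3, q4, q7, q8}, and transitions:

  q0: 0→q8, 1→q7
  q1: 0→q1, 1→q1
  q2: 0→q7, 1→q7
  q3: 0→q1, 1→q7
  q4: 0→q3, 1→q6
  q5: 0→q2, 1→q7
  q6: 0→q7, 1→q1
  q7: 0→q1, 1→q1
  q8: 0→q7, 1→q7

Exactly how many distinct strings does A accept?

4

The useful subgraph on states {q0, q7, q8} is acyclic, so L(A) is finite; the longest accepting path visits 3 useful states, giving maximum string length 2.
Counting accepting paths from q0 by length: 2 of length 1, 2 of length 2. Total 4.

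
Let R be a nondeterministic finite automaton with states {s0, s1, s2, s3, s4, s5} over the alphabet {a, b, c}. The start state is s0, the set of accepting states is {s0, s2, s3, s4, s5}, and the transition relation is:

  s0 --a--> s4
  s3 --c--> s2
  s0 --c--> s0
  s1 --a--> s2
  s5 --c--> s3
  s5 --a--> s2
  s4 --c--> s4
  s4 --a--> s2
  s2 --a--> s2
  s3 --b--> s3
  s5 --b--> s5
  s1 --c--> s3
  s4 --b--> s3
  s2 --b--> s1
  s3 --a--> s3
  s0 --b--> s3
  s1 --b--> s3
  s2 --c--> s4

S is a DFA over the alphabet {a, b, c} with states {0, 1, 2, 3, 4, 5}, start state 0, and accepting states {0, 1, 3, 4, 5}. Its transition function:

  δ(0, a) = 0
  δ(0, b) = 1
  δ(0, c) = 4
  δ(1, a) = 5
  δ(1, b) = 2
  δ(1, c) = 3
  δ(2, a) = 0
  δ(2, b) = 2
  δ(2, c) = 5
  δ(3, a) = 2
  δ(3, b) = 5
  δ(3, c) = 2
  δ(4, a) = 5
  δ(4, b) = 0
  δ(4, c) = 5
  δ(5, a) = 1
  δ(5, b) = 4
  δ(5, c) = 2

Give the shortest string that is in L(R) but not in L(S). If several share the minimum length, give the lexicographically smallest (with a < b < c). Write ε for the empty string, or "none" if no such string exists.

bb

The string bb is accepted by R but not by S.
No shorter string lies in the difference, and bb is the lexicographically first length-2 string in L(R) \ L(S).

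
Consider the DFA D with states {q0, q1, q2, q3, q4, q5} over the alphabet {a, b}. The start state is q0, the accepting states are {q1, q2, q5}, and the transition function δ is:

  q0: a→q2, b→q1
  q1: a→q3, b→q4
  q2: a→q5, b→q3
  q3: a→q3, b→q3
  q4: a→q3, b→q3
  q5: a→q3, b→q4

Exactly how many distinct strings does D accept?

3

The useful subgraph on states {q0, q1, q2, q5} is acyclic, so L(D) is finite; the longest accepting path visits 3 useful states, giving maximum string length 2.
Counting accepting paths from q0 by length: 2 of length 1, 1 of length 2. Total 3.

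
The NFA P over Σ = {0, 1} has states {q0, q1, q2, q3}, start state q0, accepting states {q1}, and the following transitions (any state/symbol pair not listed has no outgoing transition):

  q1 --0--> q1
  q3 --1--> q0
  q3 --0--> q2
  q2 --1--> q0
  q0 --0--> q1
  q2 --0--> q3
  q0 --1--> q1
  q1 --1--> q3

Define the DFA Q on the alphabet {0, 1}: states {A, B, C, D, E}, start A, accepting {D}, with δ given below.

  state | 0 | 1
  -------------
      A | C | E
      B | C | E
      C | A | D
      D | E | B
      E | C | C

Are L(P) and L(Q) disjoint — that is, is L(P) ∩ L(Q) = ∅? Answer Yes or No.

The string 00111 is accepted by both P and Q.
Hence L(P) ∩ L(Q) ≠ ∅.

No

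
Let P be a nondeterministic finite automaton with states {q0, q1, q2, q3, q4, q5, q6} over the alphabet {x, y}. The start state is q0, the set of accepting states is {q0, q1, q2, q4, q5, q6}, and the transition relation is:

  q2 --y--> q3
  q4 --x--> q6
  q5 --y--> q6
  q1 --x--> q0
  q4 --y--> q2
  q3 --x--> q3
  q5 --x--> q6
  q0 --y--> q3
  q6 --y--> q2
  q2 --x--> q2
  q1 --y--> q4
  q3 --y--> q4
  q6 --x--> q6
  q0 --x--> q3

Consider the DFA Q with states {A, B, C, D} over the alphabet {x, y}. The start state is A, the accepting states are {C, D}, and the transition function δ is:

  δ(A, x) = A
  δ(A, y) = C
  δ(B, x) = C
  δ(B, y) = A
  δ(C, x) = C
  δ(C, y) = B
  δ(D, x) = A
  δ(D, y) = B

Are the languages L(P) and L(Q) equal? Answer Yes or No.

No

The empty string ε is accepted by P but rejected by Q.
So L(P) ≠ L(Q).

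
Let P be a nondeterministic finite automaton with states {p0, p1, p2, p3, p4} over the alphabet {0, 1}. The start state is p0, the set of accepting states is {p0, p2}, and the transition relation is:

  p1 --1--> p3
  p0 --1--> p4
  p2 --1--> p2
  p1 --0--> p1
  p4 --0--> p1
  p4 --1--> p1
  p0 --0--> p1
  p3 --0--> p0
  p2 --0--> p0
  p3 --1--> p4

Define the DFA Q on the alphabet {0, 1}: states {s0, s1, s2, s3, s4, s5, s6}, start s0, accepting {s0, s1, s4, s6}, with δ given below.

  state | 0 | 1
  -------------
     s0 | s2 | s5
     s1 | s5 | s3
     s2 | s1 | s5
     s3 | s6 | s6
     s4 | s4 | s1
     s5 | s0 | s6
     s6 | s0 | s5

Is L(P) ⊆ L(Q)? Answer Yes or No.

Exploring the product automaton P × Q from the start pair (p0, s0), following both machines on each input symbol, reaches 12 state pairs: (p0, s0), (p1, s2), (p4, s5), (p1, s1), (p3, s5), (p1, s0), (p1, s6), (p1, s5), (p3, s3), (p4, s6), (p3, s6), (p0, s6).
P accepts in {p0, p2} and Q accepts in {s0, s1, s4, s6}. The reachable pairs whose P-component is accepting are (p0, s0), (p0, s6); in each of them the Q-component is accepting too, so the product for L(P) \ L(Q) (P-component accepting, Q-component rejecting) has no reachable accepting pair and the difference is empty.
Hence every string in L(P) is also in L(Q).

Yes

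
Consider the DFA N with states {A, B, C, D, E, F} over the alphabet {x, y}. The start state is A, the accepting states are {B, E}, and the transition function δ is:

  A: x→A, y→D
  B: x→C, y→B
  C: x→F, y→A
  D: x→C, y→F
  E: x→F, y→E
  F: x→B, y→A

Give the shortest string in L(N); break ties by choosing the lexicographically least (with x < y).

yyx

A breadth-first search from A reaches an accepting state first via the path A → D → F → B on input yyx.
No string of length < 3 is accepted (BFS exhausts all shorter strings without reaching an accepting state), and yyx is the lexicographically least accepting string of length 3.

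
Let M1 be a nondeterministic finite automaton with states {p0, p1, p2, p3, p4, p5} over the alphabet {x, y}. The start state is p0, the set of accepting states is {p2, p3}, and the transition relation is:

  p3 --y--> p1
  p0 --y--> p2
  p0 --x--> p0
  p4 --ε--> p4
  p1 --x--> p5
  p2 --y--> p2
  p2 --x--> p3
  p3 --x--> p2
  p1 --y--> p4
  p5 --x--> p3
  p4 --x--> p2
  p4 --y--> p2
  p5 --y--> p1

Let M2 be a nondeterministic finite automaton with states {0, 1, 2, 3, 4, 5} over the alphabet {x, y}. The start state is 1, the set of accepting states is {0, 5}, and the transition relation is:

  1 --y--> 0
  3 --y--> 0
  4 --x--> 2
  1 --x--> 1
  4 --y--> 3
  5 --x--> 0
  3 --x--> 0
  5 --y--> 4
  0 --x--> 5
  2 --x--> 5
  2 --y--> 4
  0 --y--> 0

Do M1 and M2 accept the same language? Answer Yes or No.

Yes

Exploring the product automaton M1 × M2 from the start pair (p0, 1), following both machines on each input symbol, reaches 6 state pairs: (p0, 1), (p2, 0), (p3, 5), (p1, 4), (p5, 2), (p4, 3).
M1 accepts in {p2, p3} and M2 accepts in {0, 5}. In every reachable pair the two components are either both accepting — (p2, 0), (p3, 5) — or both non-accepting, so no string is accepted by exactly one of the machines: L(M1) \ L(M2) and L(M2) \ L(M1) are both empty.
Hence every string is accepted by M1 iff it is accepted by M2, and the two languages coincide.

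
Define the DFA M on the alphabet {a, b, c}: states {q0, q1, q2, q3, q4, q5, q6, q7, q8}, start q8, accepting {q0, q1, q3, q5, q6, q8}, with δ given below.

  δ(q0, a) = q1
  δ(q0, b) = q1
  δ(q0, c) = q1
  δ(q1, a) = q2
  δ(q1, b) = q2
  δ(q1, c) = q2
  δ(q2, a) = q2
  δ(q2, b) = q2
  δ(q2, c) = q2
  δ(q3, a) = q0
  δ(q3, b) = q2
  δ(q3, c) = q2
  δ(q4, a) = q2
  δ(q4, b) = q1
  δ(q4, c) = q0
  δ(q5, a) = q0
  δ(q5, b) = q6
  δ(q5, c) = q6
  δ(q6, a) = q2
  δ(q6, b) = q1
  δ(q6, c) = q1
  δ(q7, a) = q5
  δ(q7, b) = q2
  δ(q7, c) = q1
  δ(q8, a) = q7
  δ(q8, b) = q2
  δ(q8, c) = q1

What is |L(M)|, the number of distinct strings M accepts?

14

The useful subgraph on states {q0, q1, q5, q6, q7, q8} is acyclic, so L(M) is finite; the longest accepting path visits 5 useful states, giving maximum string length 4.
Counting accepting paths from q8 by length: 1 of length 0, 1 of length 1, 2 of length 2, 3 of length 3, 7 of length 4. Total 14.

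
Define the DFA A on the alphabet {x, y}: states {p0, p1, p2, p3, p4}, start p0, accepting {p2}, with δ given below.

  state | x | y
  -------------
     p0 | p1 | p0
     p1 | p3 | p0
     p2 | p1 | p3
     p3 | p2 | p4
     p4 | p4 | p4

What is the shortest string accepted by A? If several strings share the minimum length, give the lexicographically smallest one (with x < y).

xxx

A breadth-first search from p0 reaches an accepting state first via the path p0 → p1 → p3 → p2 on input xxx.
No string of length < 3 is accepted (BFS exhausts all shorter strings without reaching an accepting state), and xxx is the lexicographically least accepting string of length 3.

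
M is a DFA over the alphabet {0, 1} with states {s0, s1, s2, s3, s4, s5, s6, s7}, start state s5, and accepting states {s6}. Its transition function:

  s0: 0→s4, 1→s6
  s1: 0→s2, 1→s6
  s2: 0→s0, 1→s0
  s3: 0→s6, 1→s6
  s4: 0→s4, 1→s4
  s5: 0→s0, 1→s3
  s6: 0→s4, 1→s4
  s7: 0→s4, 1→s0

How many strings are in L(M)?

3

The useful subgraph on states {s0, s3, s5, s6} is acyclic, so L(M) is finite; the longest accepting path visits 3 useful states, giving maximum string length 2.
Counting accepting paths from s5 by length: 3 of length 2. Total 3.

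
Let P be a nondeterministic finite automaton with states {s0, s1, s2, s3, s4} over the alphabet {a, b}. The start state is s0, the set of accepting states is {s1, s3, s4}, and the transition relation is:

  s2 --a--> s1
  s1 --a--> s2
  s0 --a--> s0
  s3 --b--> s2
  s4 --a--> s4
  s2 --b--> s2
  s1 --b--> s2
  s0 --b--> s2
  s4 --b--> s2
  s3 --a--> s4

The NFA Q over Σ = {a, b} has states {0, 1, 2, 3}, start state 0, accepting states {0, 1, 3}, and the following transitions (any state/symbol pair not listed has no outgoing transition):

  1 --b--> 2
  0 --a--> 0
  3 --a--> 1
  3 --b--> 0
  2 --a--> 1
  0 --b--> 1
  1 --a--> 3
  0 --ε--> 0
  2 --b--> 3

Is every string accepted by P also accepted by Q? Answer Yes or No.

Yes

Exploring the product automaton P × Q from the start pair (s0, 0), following both machines on each input symbol, reaches 8 state pairs: (s0, 0), (s2, 1), (s1, 3), (s2, 2), (s2, 0), (s1, 1), (s2, 3), (s1, 0).
P accepts in {s1, s3, s4} and Q accepts in {0, 1, 3}. The reachable pairs whose P-component is accepting are (s1, 3), (s1, 1), (s1, 0); in each of them the Q-component is accepting too, so the product for L(P) \ L(Q) (P-component accepting, Q-component rejecting) has no reachable accepting pair and the difference is empty.
Hence every string in L(P) is also in L(Q).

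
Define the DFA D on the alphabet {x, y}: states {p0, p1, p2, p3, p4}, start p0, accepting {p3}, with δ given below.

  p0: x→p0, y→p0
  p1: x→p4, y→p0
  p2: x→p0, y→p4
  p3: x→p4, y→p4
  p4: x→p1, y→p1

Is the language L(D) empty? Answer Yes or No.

The states reachable from the start state are {p0}.
None of the accepting states {p3} is reachable, so no string is accepted and L(D) = ∅.

Yes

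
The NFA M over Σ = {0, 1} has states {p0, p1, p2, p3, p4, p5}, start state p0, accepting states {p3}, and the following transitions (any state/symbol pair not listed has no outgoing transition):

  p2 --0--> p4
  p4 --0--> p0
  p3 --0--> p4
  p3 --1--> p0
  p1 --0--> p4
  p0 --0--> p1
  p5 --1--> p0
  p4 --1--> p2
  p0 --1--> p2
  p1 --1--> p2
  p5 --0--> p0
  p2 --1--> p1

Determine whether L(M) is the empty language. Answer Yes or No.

Yes

The states reachable from the start state are {p0, p1, p2, p4}.
None of the accepting states {p3} is reachable, so no string is accepted and L(M) = ∅.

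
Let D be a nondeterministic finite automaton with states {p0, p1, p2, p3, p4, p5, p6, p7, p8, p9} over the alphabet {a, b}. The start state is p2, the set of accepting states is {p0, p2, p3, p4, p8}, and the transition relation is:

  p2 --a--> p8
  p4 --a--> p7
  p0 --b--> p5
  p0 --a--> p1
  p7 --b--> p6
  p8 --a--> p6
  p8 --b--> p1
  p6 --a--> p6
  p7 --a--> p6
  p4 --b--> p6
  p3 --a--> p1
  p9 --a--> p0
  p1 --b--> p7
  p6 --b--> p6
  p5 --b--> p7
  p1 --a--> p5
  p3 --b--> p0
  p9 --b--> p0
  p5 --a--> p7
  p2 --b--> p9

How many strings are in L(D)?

The useful subgraph on states {p0, p2, p8, p9} is acyclic, so L(D) is finite; the longest accepting path visits 3 useful states, giving maximum string length 2.
Counting accepting paths from p2 by length: 1 of length 0, 1 of length 1, 2 of length 2. Total 4.

4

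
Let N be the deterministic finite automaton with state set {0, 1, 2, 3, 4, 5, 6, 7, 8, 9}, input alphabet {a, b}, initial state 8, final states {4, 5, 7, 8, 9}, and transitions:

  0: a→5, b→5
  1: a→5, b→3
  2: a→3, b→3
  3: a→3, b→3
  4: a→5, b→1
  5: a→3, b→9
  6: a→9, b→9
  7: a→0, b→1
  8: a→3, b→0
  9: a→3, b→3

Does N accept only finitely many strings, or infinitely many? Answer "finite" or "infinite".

The useful states (reachable from 8 and able to reach an accepting state) are {0, 5, 8, 9}.
Restricted to these states the transition graph has no cycle, so every accepting path has bounded length and L is finite.

finite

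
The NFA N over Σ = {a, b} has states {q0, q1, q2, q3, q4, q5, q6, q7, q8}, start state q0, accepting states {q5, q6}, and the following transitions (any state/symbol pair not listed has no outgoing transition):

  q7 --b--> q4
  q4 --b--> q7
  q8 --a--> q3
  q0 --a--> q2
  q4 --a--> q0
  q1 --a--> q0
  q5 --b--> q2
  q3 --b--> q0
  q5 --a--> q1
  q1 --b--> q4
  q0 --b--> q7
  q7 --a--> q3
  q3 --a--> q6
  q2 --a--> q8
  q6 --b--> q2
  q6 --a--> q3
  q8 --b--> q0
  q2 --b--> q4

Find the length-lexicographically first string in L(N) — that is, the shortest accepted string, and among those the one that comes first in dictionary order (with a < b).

A breadth-first search from q0 reaches an accepting state first via the path q0 → q7 → q3 → q6 on input baa.
No string of length < 3 is accepted (BFS exhausts all shorter strings without reaching an accepting state), and baa is the lexicographically least accepting string of length 3.

baa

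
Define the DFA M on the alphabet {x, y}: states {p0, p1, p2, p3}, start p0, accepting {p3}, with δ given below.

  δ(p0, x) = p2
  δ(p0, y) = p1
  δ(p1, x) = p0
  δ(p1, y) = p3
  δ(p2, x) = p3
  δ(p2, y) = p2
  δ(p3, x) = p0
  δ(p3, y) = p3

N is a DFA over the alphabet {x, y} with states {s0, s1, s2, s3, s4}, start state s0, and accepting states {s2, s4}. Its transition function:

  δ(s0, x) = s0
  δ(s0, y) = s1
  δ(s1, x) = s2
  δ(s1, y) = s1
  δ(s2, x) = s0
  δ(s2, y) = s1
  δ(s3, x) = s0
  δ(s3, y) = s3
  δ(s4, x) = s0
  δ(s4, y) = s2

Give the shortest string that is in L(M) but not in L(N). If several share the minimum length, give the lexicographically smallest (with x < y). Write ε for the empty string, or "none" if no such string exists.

xx

The string xx is accepted by M but not by N.
No shorter string lies in the difference, and xx is the lexicographically first length-2 string in L(M) \ L(N).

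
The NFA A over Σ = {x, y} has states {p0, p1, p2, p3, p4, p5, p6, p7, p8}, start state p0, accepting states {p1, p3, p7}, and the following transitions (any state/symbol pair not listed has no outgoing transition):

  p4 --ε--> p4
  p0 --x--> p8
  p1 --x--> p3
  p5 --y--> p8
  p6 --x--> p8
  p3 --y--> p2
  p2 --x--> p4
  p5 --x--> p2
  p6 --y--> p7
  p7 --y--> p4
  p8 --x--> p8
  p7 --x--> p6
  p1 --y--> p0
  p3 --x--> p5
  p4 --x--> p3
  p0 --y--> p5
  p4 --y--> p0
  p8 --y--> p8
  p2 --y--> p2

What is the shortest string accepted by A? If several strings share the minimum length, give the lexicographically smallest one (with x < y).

A breadth-first search from p0 reaches an accepting state first via the path p0 → p5 → p2 → p4 → p3 on input yxxx.
No string of length < 4 is accepted (BFS exhausts all shorter strings without reaching an accepting state), and yxxx is the lexicographically least accepting string of length 4.

yxxx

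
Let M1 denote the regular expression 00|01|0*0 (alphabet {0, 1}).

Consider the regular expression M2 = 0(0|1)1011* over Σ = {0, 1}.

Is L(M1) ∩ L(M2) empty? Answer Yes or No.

Converting the expression M1 to a DFA (subset construction, then merging equivalent states) gives the minimal DFA with states {r0, r1, r2, r3, r4}, start state r0, accepting states {r1, r3, r4} and transitions r0: 0→r1, 1→r2; r1: 0→r3, 1→r4; r2: 0→r2, 1→r2; r3: 0→r3, 1→r2; r4: 0→r2, 1→r2.
Converting the expression M2 to a DFA (subset construction, then merging equivalent states) gives the minimal DFA with states {t0, t1, t2, t3, t4, t5, t6}, start state t0, accepting states {t6} and transitions t0: 0→t1, 1→t2; t1: 0→t3, 1→t3; t2: 0→t2, 1→t2; t3: 0→t2, 1→t4; t4: 0→t5, 1→t2; t5: 0→t2, 1→t6; t6: 0→t2, 1→t6.
Exploring the product automaton M1 × M2 from the start pair (r0, t0), following both machines on each input symbol, reaches 9 state pairs: (r0, t0), (r1, t1), (r2, t2), (r3, t3), (r4, t3), (r3, t2), (r2, t4), (r2, t5), (r2, t6).
M1 accepts in {r1, r3, r4} and M2 accepts in {t6}; no reachable pair has both components accepting, so no string drives both machines to acceptance simultaneously and L(M1) ∩ L(M2) = ∅.
So no string is accepted by both, and the intersection is empty.

Yes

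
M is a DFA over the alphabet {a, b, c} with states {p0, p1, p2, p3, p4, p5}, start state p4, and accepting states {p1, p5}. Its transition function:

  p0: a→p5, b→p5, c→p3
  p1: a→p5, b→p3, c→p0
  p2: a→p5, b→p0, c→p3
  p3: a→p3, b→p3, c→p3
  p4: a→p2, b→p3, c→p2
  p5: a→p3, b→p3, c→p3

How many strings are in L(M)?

The useful subgraph on states {p0, p2, p4, p5} is acyclic, so L(M) is finite; the longest accepting path visits 4 useful states, giving maximum string length 3.
Counting accepting paths from p4 by length: 2 of length 2, 4 of length 3. Total 6.

6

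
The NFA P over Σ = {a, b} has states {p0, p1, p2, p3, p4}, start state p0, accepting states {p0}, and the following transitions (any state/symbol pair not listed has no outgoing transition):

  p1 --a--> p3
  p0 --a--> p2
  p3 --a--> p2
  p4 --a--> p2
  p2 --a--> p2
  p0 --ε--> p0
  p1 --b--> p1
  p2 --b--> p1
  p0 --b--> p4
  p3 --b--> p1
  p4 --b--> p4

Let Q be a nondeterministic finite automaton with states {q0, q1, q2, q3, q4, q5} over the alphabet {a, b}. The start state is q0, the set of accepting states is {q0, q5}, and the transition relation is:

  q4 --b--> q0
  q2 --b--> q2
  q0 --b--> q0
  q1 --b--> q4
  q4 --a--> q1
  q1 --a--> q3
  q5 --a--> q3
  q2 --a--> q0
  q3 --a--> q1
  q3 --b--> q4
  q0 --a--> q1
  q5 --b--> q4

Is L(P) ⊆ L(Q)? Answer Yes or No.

Exploring the product automaton P × Q from the start pair (p0, q0), following both machines on each input symbol, reaches 7 state pairs: (p0, q0), (p2, q1), (p4, q0), (p2, q3), (p1, q4), (p3, q1), (p1, q0).
P accepts in {p0} and Q accepts in {q0, q5}. The reachable pairs whose P-component is accepting are (p0, q0); in each of them the Q-component is accepting too, so the product for L(P) \ L(Q) (P-component accepting, Q-component rejecting) has no reachable accepting pair and the difference is empty.
Hence every string in L(P) is also in L(Q).

Yes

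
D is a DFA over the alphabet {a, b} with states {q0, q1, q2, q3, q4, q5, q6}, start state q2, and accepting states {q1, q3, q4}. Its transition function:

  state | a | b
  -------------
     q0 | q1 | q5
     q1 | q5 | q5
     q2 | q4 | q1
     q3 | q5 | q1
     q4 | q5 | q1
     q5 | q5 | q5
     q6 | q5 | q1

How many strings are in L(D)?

3

The useful subgraph on states {q1, q2, q4} is acyclic, so L(D) is finite; the longest accepting path visits 3 useful states, giving maximum string length 2.
Counting accepting paths from q2 by length: 2 of length 1, 1 of length 2. Total 3.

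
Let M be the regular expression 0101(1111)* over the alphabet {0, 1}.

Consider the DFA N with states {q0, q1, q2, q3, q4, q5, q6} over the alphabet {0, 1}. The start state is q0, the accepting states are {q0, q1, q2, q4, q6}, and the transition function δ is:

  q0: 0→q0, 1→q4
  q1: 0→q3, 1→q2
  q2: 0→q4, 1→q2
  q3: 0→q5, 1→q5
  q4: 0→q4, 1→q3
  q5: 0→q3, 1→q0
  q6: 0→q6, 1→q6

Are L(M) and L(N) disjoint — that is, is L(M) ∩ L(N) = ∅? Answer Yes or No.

Yes

Converting the expression M to a DFA (subset construction, then merging equivalent states) gives the minimal DFA with states {m0, m1, m2, m3, m4, m5, m6, m7}, start state m0, accepting states {m5} and transitions m0: 0→m1, 1→m2; m1: 0→m2, 1→m3; m2: 0→m2, 1→m2; m3: 0→m4, 1→m2; m4: 0→m2, 1→m5; m5: 0→m2, 1→m6; m6: 0→m2, 1→m7; m7: 0→m2, 1→m4.
Exploring the product automaton M × N from the start pair (m0, q0), following both machines on each input symbol, reaches 11 state pairs: (m0, q0), (m1, q0), (m2, q4), (m2, q0), (m3, q4), (m2, q3), (m4, q4), (m2, q5), (m5, q3), (m6, q5), (m7, q0).
M accepts in {m5} and N accepts in {q0, q1, q2, q4, q6}; no reachable pair has both components accepting, so no string drives both machines to acceptance simultaneously and L(M) ∩ L(N) = ∅.
So no string is accepted by both, and the intersection is empty.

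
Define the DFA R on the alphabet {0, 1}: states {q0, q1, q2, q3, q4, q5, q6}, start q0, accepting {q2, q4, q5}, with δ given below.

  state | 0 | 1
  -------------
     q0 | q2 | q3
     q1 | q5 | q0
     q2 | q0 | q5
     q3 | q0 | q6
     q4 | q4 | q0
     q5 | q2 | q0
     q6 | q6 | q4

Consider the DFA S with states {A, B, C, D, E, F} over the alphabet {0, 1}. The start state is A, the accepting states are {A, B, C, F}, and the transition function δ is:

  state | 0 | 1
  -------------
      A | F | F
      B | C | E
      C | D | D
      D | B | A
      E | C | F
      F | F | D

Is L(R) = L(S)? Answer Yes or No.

No

The string 01 is accepted by R but rejected by S.
So L(R) ≠ L(S).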